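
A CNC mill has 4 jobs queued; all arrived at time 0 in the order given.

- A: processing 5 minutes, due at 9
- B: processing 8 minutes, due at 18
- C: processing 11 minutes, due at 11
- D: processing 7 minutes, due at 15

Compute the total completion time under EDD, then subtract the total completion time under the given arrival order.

EDD (increasing due date): A C D B.
A: 0→5
C: 5→16
D: 16→23
B: 23→31
Sum = 5+16+23+31 = 75.
FIFO (arrival order): A B C D.
A: 0→5
B: 5→13
C: 13→24
D: 24→31
Sum = 5+13+24+31 = 73.
Difference = 75 − 73 = 2.

2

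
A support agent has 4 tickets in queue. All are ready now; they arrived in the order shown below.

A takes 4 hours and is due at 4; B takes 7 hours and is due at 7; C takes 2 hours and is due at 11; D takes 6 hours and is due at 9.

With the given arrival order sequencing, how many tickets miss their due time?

FIFO (arrival order): A B C D.
A: 0→4, due 4, tardiness 0
B: 4→11, due 7, tardiness 4
C: 11→13, due 11, tardiness 2
D: 13→19, due 9, tardiness 10
Late tickets: 3.

3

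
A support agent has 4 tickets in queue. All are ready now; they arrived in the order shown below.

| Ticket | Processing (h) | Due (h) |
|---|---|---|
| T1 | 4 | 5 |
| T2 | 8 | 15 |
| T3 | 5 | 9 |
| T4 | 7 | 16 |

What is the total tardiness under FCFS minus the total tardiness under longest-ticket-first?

-14

FIFO (arrival order): T1 T2 T3 T4.
T1: 0→4, due 5, tardiness 0
T2: 4→12, due 15, tardiness 0
T3: 12→17, due 9, tardiness 8
T4: 17→24, due 16, tardiness 8
Sum = 0+0+8+8 = 16.
LPT (decreasing processing time): T2 T4 T3 T1.
T2: 0→8, due 15, tardiness 0
T4: 8→15, due 16, tardiness 0
T3: 15→20, due 9, tardiness 11
T1: 20→24, due 5, tardiness 19
Sum = 0+0+11+19 = 30.
Difference = 16 − 30 = -14.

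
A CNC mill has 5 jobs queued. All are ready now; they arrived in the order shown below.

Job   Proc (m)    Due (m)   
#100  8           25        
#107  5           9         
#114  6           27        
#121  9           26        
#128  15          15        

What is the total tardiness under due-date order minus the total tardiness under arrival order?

EDD (increasing due date): #107 #128 #100 #121 #114.
#107: 0→5, due 9, tardiness 0
#128: 5→20, due 15, tardiness 5
#100: 20→28, due 25, tardiness 3
#121: 28→37, due 26, tardiness 11
#114: 37→43, due 27, tardiness 16
Sum = 0+5+3+11+16 = 35.
FIFO (arrival order): #100 #107 #114 #121 #128.
#100: 0→8, due 25, tardiness 0
#107: 8→13, due 9, tardiness 4
#114: 13→19, due 27, tardiness 0
#121: 19→28, due 26, tardiness 2
#128: 28→43, due 15, tardiness 28
Sum = 0+4+0+2+28 = 34.
Difference = 35 − 34 = 1.

1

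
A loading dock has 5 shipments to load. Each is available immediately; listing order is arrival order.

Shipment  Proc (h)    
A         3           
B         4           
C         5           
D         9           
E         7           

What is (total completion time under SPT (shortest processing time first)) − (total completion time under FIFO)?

-2

SPT (increasing processing time): A B C E D.
A: 0→3
B: 3→7
C: 7→12
E: 12→19
D: 19→28
Sum = 3+7+12+19+28 = 69.
FIFO (arrival order): A B C D E.
A: 0→3
B: 3→7
C: 7→12
D: 12→21
E: 21→28
Sum = 3+7+12+21+28 = 71.
Difference = 69 − 71 = -2.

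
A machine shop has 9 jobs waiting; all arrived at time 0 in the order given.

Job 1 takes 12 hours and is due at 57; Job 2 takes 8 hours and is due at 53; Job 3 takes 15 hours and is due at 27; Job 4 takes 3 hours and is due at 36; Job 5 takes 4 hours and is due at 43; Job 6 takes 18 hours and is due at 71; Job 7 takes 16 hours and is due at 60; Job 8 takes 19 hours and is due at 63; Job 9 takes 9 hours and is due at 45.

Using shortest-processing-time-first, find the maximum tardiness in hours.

41

SPT (increasing processing time): Job 4 Job 5 Job 2 Job 9 Job 1 Job 3 Job 7 Job 6 Job 8.
Job 4: 0→3, due 36, tardiness 0
Job 5: 3→7, due 43, tardiness 0
Job 2: 7→15, due 53, tardiness 0
Job 9: 15→24, due 45, tardiness 0
Job 1: 24→36, due 57, tardiness 0
Job 3: 36→51, due 27, tardiness 24
Job 7: 51→67, due 60, tardiness 7
Job 6: 67→85, due 71, tardiness 14
Job 8: 85→104, due 63, tardiness 41
Maximum = 41.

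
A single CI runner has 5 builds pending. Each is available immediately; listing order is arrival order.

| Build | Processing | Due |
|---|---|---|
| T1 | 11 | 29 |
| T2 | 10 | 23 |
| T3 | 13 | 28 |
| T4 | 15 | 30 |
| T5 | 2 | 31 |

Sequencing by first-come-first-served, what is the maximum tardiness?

20

FIFO (arrival order): T1 T2 T3 T4 T5.
T1: 0→11, due 29, tardiness 0
T2: 11→21, due 23, tardiness 0
T3: 21→34, due 28, tardiness 6
T4: 34→49, due 30, tardiness 19
T5: 49→51, due 31, tardiness 20
Maximum = 20.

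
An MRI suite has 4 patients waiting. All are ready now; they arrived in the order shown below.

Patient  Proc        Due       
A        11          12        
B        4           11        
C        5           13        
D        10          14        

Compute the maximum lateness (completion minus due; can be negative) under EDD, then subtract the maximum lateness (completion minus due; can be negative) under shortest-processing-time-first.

-2

EDD (increasing due date): B A C D.
B: 0→4, due 11, lateness -7
A: 4→15, due 12, lateness 3
C: 15→20, due 13, lateness 7
D: 20→30, due 14, lateness 16
Maximum = 16.
SPT (increasing processing time): B C D A.
B: 0→4, due 11, lateness -7
C: 4→9, due 13, lateness -4
D: 9→19, due 14, lateness 5
A: 19→30, due 12, lateness 18
Maximum = 18.
Difference = 16 − 18 = -2.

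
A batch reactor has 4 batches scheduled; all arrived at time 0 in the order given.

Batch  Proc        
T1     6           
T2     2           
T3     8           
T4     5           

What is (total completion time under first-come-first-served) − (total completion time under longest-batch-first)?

FIFO (arrival order): T1 T2 T3 T4.
T1: 0→6
T2: 6→8
T3: 8→16
T4: 16→21
Sum = 6+8+16+21 = 51.
LPT (decreasing processing time): T3 T1 T4 T2.
T3: 0→8
T1: 8→14
T4: 14→19
T2: 19→21
Sum = 8+14+19+21 = 62.
Difference = 51 − 62 = -11.

-11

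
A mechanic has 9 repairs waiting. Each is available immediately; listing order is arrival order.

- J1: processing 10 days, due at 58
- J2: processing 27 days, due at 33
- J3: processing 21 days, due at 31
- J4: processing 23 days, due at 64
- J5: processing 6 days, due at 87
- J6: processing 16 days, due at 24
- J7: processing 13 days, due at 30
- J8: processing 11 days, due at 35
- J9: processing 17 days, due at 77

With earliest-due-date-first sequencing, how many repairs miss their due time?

EDD (increasing due date): J6 J7 J3 J2 J8 J1 J4 J9 J5.
J6: 0→16, due 24, tardiness 0
J7: 16→29, due 30, tardiness 0
J3: 29→50, due 31, tardiness 19
J2: 50→77, due 33, tardiness 44
J8: 77→88, due 35, tardiness 53
J1: 88→98, due 58, tardiness 40
J4: 98→121, due 64, tardiness 57
J9: 121→138, due 77, tardiness 61
J5: 138→144, due 87, tardiness 57
Late repairs: 7.

7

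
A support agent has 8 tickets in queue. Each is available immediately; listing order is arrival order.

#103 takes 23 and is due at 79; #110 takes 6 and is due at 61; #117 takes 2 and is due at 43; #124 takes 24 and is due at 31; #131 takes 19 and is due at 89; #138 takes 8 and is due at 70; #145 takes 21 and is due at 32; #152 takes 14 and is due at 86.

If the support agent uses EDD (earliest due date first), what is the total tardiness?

EDD (increasing due date): #124 #145 #117 #110 #138 #103 #152 #131.
#124: 0→24, due 31, tardiness 0
#145: 24→45, due 32, tardiness 13
#117: 45→47, due 43, tardiness 4
#110: 47→53, due 61, tardiness 0
#138: 53→61, due 70, tardiness 0
#103: 61→84, due 79, tardiness 5
#152: 84→98, due 86, tardiness 12
#131: 98→117, due 89, tardiness 28
Sum = 0+13+4+0+0+5+12+28 = 62.

62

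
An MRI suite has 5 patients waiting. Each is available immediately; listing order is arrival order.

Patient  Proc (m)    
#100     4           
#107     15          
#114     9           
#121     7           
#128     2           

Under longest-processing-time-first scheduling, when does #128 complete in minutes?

37

LPT (decreasing processing time): #107 #114 #121 #100 #128.
#107: 0→15
#114: 15→24
#121: 24→31
#100: 31→35
#128: 35→37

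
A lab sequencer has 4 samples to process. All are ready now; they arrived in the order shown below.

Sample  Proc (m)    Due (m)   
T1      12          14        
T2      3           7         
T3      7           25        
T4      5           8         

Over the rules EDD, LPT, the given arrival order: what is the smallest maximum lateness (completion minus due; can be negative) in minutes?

EDD (increasing due date): T2 T4 T1 T3.
T2: 0→3, due 7, lateness -4
T4: 3→8, due 8, lateness 0
T1: 8→20, due 14, lateness 6
T3: 20→27, due 25, lateness 2
Maximum = 6.
LPT (decreasing processing time): T1 T3 T4 T2.
T1: 0→12, due 14, lateness -2
T3: 12→19, due 25, lateness -6
T4: 19→24, due 8, lateness 16
T2: 24→27, due 7, lateness 20
Maximum = 20.
FIFO (arrival order): T1 T2 T3 T4.
T1: 0→12, due 14, lateness -2
T2: 12→15, due 7, lateness 8
T3: 15→22, due 25, lateness -3
T4: 22→27, due 8, lateness 19
Maximum = 19.
EDD 6, LPT 20, FIFO 19 → minimum 6.

6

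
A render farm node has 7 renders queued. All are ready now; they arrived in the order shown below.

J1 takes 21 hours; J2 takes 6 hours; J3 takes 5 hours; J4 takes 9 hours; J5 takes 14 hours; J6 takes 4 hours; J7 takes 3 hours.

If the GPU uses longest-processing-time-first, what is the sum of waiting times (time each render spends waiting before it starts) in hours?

264

LPT (decreasing processing time): J1 J5 J4 J2 J3 J6 J7.
J1: waits 0, runs 0→21
J5: waits 21, runs 21→35
J4: waits 35, runs 35→44
J2: waits 44, runs 44→50
J3: waits 50, runs 50→55
J6: waits 55, runs 55→59
J7: waits 59, runs 59→62
Sum = 0+21+35+44+50+55+59 = 264.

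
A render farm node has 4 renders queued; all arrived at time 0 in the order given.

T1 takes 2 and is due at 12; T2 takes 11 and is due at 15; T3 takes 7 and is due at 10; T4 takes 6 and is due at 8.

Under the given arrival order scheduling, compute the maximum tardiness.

FIFO (arrival order): T1 T2 T3 T4.
T1: 0→2, due 12, tardiness 0
T2: 2→13, due 15, tardiness 0
T3: 13→20, due 10, tardiness 10
T4: 20→26, due 8, tardiness 18
Maximum = 18.

18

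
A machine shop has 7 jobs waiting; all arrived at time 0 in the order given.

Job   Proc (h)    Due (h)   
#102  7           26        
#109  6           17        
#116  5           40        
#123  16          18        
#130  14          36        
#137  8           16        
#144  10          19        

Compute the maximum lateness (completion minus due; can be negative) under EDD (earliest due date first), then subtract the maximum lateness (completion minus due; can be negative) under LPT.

-18

EDD (increasing due date): #137 #109 #123 #144 #102 #130 #116.
#137: 0→8, due 16, lateness -8
#109: 8→14, due 17, lateness -3
#123: 14→30, due 18, lateness 12
#144: 30→40, due 19, lateness 21
#102: 40→47, due 26, lateness 21
#130: 47→61, due 36, lateness 25
#116: 61→66, due 40, lateness 26
Maximum = 26.
LPT (decreasing processing time): #123 #130 #144 #137 #102 #109 #116.
#123: 0→16, due 18, lateness -2
#130: 16→30, due 36, lateness -6
#144: 30→40, due 19, lateness 21
#137: 40→48, due 16, lateness 32
#102: 48→55, due 26, lateness 29
#109: 55→61, due 17, lateness 44
#116: 61→66, due 40, lateness 26
Maximum = 44.
Difference = 26 − 44 = -18.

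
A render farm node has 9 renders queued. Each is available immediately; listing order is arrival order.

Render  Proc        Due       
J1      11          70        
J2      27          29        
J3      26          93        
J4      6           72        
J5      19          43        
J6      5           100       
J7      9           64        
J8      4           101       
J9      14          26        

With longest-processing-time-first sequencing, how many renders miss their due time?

7

LPT (decreasing processing time): J2 J3 J5 J9 J1 J7 J4 J6 J8.
J2: 0→27, due 29, tardiness 0
J3: 27→53, due 93, tardiness 0
J5: 53→72, due 43, tardiness 29
J9: 72→86, due 26, tardiness 60
J1: 86→97, due 70, tardiness 27
J7: 97→106, due 64, tardiness 42
J4: 106→112, due 72, tardiness 40
J6: 112→117, due 100, tardiness 17
J8: 117→121, due 101, tardiness 20
Late renders: 7.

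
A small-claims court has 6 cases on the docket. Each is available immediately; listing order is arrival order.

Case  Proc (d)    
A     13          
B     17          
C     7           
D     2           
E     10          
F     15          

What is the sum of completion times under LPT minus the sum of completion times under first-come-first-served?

43

LPT (decreasing processing time): B F A E C D.
B: 0→17
F: 17→32
A: 32→45
E: 45→55
C: 55→62
D: 62→64
Sum = 17+32+45+55+62+64 = 275.
FIFO (arrival order): A B C D E F.
A: 0→13
B: 13→30
C: 30→37
D: 37→39
E: 39→49
F: 49→64
Sum = 13+30+37+39+49+64 = 232.
Difference = 275 − 232 = 43.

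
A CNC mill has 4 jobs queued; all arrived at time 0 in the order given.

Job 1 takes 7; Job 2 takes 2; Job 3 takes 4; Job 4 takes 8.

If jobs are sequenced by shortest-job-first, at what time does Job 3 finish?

SPT (increasing processing time): Job 2 Job 3 Job 1 Job 4.
Job 2: 0→2
Job 3: 2→6

6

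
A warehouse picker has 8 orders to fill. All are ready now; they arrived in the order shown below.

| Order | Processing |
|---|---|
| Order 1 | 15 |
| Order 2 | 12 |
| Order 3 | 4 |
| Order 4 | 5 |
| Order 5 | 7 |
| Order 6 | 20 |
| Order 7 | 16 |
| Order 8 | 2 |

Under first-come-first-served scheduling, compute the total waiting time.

294

FIFO (arrival order): Order 1 Order 2 Order 3 Order 4 Order 5 Order 6 Order 7 Order 8.
Order 1: waits 0, runs 0→15
Order 2: waits 15, runs 15→27
Order 3: waits 27, runs 27→31
Order 4: waits 31, runs 31→36
Order 5: waits 36, runs 36→43
Order 6: waits 43, runs 43→63
Order 7: waits 63, runs 63→79
Order 8: waits 79, runs 79→81
Sum = 0+15+27+31+36+43+63+79 = 294.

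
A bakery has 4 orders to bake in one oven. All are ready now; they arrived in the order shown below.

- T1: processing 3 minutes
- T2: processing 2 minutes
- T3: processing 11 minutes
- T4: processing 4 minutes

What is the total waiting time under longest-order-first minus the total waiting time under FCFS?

20

LPT (decreasing processing time): T3 T4 T1 T2.
T3: waits 0, runs 0→11
T4: waits 11, runs 11→15
T1: waits 15, runs 15→18
T2: waits 18, runs 18→20
Sum = 0+11+15+18 = 44.
FIFO (arrival order): T1 T2 T3 T4.
T1: waits 0, runs 0→3
T2: waits 3, runs 3→5
T3: waits 5, runs 5→16
T4: waits 16, runs 16→20
Sum = 0+3+5+16 = 24.
Difference = 44 − 24 = 20.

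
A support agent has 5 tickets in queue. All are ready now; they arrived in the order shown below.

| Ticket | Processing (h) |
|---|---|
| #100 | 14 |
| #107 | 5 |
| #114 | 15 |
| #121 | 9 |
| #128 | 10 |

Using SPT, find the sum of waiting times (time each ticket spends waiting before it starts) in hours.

81

SPT (increasing processing time): #107 #121 #128 #100 #114.
#107: waits 0, runs 0→5
#121: waits 5, runs 5→14
#128: waits 14, runs 14→24
#100: waits 24, runs 24→38
#114: waits 38, runs 38→53
Sum = 0+5+14+24+38 = 81.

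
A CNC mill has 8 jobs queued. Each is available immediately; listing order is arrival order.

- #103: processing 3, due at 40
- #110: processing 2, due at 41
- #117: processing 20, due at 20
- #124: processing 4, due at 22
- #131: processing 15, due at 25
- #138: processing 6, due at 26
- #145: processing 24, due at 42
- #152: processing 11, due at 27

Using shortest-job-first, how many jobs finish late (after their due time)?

3

SPT (increasing processing time): #110 #103 #124 #138 #152 #131 #117 #145.
#110: 0→2, due 41, tardiness 0
#103: 2→5, due 40, tardiness 0
#124: 5→9, due 22, tardiness 0
#138: 9→15, due 26, tardiness 0
#152: 15→26, due 27, tardiness 0
#131: 26→41, due 25, tardiness 16
#117: 41→61, due 20, tardiness 41
#145: 61→85, due 42, tardiness 43
Late jobs: 3.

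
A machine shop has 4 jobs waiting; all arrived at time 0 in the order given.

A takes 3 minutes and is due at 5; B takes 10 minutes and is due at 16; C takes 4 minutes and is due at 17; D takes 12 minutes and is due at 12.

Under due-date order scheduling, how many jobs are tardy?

3

EDD (increasing due date): A D B C.
A: 0→3, due 5, tardiness 0
D: 3→15, due 12, tardiness 3
B: 15→25, due 16, tardiness 9
C: 25→29, due 17, tardiness 12
Late jobs: 3.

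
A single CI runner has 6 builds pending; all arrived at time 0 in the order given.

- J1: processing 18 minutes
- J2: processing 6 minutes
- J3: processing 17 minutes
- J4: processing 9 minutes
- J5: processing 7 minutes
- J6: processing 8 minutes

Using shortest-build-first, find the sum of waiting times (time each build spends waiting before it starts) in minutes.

SPT (increasing processing time): J2 J5 J6 J4 J3 J1.
J2: waits 0, runs 0→6
J5: waits 6, runs 6→13
J6: waits 13, runs 13→21
J4: waits 21, runs 21→30
J3: waits 30, runs 30→47
J1: waits 47, runs 47→65
Sum = 0+6+13+21+30+47 = 117.

117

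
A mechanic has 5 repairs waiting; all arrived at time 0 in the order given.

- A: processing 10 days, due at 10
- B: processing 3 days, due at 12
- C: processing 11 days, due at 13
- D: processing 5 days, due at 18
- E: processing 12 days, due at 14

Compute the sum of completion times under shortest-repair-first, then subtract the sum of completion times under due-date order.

SPT (increasing processing time): B D A C E.
B: 0→3
D: 3→8
A: 8→18
C: 18→29
E: 29→41
Sum = 3+8+18+29+41 = 99.
EDD (increasing due date): A B C E D.
A: 0→10
B: 10→13
C: 13→24
E: 24→36
D: 36→41
Sum = 10+13+24+36+41 = 124.
Difference = 99 − 124 = -25.

-25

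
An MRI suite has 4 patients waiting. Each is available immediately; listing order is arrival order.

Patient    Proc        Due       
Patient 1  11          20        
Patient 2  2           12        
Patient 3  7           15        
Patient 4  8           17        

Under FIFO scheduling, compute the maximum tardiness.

11

FIFO (arrival order): Patient 1 Patient 2 Patient 3 Patient 4.
Patient 1: 0→11, due 20, tardiness 0
Patient 2: 11→13, due 12, tardiness 1
Patient 3: 13→20, due 15, tardiness 5
Patient 4: 20→28, due 17, tardiness 11
Maximum = 11.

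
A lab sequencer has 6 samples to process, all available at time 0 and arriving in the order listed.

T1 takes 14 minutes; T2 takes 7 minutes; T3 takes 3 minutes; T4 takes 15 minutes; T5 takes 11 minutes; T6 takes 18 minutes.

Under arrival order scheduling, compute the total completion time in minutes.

216

FIFO (arrival order): T1 T2 T3 T4 T5 T6.
T1: 0→14
T2: 14→21
T3: 21→24
T4: 24→39
T5: 39→50
T6: 50→68
Sum = 14+21+24+39+50+68 = 216.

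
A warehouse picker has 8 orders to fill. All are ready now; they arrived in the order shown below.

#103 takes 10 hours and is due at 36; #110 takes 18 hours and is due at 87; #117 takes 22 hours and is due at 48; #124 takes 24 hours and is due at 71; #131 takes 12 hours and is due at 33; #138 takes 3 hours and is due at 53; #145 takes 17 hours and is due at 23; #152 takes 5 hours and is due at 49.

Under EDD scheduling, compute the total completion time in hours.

EDD (increasing due date): #145 #131 #103 #117 #152 #138 #124 #110.
#145: 0→17
#131: 17→29
#103: 29→39
#117: 39→61
#152: 61→66
#138: 66→69
#124: 69→93
#110: 93→111
Sum = 17+29+39+61+66+69+93+111 = 485.

485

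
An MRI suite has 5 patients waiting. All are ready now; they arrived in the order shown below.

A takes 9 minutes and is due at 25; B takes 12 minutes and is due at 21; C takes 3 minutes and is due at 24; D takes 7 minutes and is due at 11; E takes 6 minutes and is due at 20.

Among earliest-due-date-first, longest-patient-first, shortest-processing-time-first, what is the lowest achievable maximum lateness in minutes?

12

EDD (increasing due date): D E B C A.
D: 0→7, due 11, lateness -4
E: 7→13, due 20, lateness -7
B: 13→25, due 21, lateness 4
C: 25→28, due 24, lateness 4
A: 28→37, due 25, lateness 12
Maximum = 12.
LPT (decreasing processing time): B A D E C.
B: 0→12, due 21, lateness -9
A: 12→21, due 25, lateness -4
D: 21→28, due 11, lateness 17
E: 28→34, due 20, lateness 14
C: 34→37, due 24, lateness 13
Maximum = 17.
SPT (increasing processing time): C E D A B.
C: 0→3, due 24, lateness -21
E: 3→9, due 20, lateness -11
D: 9→16, due 11, lateness 5
A: 16→25, due 25, lateness 0
B: 25→37, due 21, lateness 16
Maximum = 16.
EDD 12, LPT 17, SPT 16 → minimum 12.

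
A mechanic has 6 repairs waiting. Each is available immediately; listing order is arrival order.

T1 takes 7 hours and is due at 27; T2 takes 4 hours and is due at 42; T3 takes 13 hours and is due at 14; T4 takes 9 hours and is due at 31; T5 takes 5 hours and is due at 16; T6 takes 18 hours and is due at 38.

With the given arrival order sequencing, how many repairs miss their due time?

FIFO (arrival order): T1 T2 T3 T4 T5 T6.
T1: 0→7, due 27, tardiness 0
T2: 7→11, due 42, tardiness 0
T3: 11→24, due 14, tardiness 10
T4: 24→33, due 31, tardiness 2
T5: 33→38, due 16, tardiness 22
T6: 38→56, due 38, tardiness 18
Late repairs: 4.

4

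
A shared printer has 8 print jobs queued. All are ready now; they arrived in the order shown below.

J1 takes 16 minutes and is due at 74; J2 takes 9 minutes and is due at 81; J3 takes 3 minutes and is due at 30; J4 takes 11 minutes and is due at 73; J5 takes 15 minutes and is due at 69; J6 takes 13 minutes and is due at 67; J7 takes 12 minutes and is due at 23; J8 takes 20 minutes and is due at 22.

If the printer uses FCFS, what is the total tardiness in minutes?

133

FIFO (arrival order): J1 J2 J3 J4 J5 J6 J7 J8.
J1: 0→16, due 74, tardiness 0
J2: 16→25, due 81, tardiness 0
J3: 25→28, due 30, tardiness 0
J4: 28→39, due 73, tardiness 0
J5: 39→54, due 69, tardiness 0
J6: 54→67, due 67, tardiness 0
J7: 67→79, due 23, tardiness 56
J8: 79→99, due 22, tardiness 77
Sum = 0+0+0+0+0+0+56+77 = 133.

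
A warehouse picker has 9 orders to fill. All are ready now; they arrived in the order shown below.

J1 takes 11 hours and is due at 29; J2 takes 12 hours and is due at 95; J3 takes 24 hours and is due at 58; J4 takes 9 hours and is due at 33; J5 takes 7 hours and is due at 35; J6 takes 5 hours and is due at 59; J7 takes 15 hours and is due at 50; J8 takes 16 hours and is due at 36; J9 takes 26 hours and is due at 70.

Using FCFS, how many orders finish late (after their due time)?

FIFO (arrival order): J1 J2 J3 J4 J5 J6 J7 J8 J9.
J1: 0→11, due 29, tardiness 0
J2: 11→23, due 95, tardiness 0
J3: 23→47, due 58, tardiness 0
J4: 47→56, due 33, tardiness 23
J5: 56→63, due 35, tardiness 28
J6: 63→68, due 59, tardiness 9
J7: 68→83, due 50, tardiness 33
J8: 83→99, due 36, tardiness 63
J9: 99→125, due 70, tardiness 55
Late orders: 6.

6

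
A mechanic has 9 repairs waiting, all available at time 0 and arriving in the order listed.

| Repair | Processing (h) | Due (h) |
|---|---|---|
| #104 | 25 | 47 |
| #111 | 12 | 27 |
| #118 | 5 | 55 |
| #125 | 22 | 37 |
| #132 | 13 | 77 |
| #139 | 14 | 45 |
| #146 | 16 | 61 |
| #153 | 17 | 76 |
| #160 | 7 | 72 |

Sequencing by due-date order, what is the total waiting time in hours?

EDD (increasing due date): #111 #125 #139 #104 #118 #146 #160 #153 #132.
#111: waits 0, runs 0→12
#125: waits 12, runs 12→34
#139: waits 34, runs 34→48
#104: waits 48, runs 48→73
#118: waits 73, runs 73→78
#146: waits 78, runs 78→94
#160: waits 94, runs 94→101
#153: waits 101, runs 101→118
#132: waits 118, runs 118→131
Sum = 0+12+34+48+73+78+94+101+118 = 558.

558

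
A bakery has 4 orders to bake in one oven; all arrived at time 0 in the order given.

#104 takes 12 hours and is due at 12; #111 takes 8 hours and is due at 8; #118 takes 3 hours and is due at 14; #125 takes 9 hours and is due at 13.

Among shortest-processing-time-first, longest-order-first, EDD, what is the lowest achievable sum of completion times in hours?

66

SPT (increasing processing time): #118 #111 #125 #104.
#118: 0→3
#111: 3→11
#125: 11→20
#104: 20→32
Sum = 3+11+20+32 = 66.
LPT (decreasing processing time): #104 #125 #111 #118.
#104: 0→12
#125: 12→21
#111: 21→29
#118: 29→32
Sum = 12+21+29+32 = 94.
EDD (increasing due date): #111 #104 #125 #118.
#111: 0→8
#104: 8→20
#125: 20→29
#118: 29→32
Sum = 8+20+29+32 = 89.
SPT 66, LPT 94, EDD 89 → minimum 66.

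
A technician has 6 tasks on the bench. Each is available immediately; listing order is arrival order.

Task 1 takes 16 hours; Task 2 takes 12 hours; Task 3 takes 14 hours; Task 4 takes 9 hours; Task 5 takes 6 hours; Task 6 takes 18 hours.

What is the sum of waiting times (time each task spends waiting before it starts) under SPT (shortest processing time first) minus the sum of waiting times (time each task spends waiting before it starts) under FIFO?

SPT (increasing processing time): Task 5 Task 4 Task 2 Task 3 Task 1 Task 6.
Task 5: waits 0, runs 0→6
Task 4: waits 6, runs 6→15
Task 2: waits 15, runs 15→27
Task 3: waits 27, runs 27→41
Task 1: waits 41, runs 41→57
Task 6: waits 57, runs 57→75
Sum = 0+6+15+27+41+57 = 146.
FIFO (arrival order): Task 1 Task 2 Task 3 Task 4 Task 5 Task 6.
Task 1: waits 0, runs 0→16
Task 2: waits 16, runs 16→28
Task 3: waits 28, runs 28→42
Task 4: waits 42, runs 42→51
Task 5: waits 51, runs 51→57
Task 6: waits 57, runs 57→75
Sum = 0+16+28+42+51+57 = 194.
Difference = 146 − 194 = -48.

-48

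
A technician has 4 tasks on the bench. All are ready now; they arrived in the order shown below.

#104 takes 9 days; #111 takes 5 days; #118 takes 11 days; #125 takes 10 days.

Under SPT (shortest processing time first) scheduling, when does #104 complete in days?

SPT (increasing processing time): #111 #104 #125 #118.
#111: 0→5
#104: 5→14

14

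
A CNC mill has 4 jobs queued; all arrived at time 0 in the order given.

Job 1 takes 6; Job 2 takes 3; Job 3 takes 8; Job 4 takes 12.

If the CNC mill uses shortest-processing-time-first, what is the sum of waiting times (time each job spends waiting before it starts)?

SPT (increasing processing time): Job 2 Job 1 Job 3 Job 4.
Job 2: waits 0, runs 0→3
Job 1: waits 3, runs 3→9
Job 3: waits 9, runs 9→17
Job 4: waits 17, runs 17→29
Sum = 0+3+9+17 = 29.

29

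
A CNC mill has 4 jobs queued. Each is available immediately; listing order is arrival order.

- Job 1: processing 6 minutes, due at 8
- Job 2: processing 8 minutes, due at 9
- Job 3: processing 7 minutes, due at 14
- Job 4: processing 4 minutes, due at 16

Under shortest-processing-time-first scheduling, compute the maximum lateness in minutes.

16

SPT (increasing processing time): Job 4 Job 1 Job 3 Job 2.
Job 4: 0→4, due 16, lateness -12
Job 1: 4→10, due 8, lateness 2
Job 3: 10→17, due 14, lateness 3
Job 2: 17→25, due 9, lateness 16
Maximum = 16.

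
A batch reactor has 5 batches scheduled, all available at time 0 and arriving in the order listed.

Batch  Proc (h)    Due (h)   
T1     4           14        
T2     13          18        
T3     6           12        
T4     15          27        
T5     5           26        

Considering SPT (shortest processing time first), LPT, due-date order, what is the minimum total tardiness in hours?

SPT (increasing processing time): T1 T5 T3 T2 T4.
T1: 0→4, due 14, tardiness 0
T5: 4→9, due 26, tardiness 0
T3: 9→15, due 12, tardiness 3
T2: 15→28, due 18, tardiness 10
T4: 28→43, due 27, tardiness 16
Sum = 0+0+3+10+16 = 29.
LPT (decreasing processing time): T4 T2 T3 T5 T1.
T4: 0→15, due 27, tardiness 0
T2: 15→28, due 18, tardiness 10
T3: 28→34, due 12, tardiness 22
T5: 34→39, due 26, tardiness 13
T1: 39→43, due 14, tardiness 29
Sum = 0+10+22+13+29 = 74.
EDD (increasing due date): T3 T1 T2 T5 T4.
T3: 0→6, due 12, tardiness 0
T1: 6→10, due 14, tardiness 0
T2: 10→23, due 18, tardiness 5
T5: 23→28, due 26, tardiness 2
T4: 28→43, due 27, tardiness 16
Sum = 0+0+5+2+16 = 23.
SPT 29, LPT 74, EDD 23 → minimum 23.

23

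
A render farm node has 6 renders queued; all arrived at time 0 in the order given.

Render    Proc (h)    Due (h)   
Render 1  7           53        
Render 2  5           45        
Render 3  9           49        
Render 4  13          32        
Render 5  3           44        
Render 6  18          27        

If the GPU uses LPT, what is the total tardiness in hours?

LPT (decreasing processing time): Render 6 Render 4 Render 3 Render 1 Render 2 Render 5.
Render 6: 0→18, due 27, tardiness 0
Render 4: 18→31, due 32, tardiness 0
Render 3: 31→40, due 49, tardiness 0
Render 1: 40→47, due 53, tardiness 0
Render 2: 47→52, due 45, tardiness 7
Render 5: 52→55, due 44, tardiness 11
Sum = 0+0+0+0+7+11 = 18.

18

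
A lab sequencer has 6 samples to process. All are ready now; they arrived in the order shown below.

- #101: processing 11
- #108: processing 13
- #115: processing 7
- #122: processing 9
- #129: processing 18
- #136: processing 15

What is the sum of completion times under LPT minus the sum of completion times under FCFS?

56

LPT (decreasing processing time): #129 #136 #108 #101 #122 #115.
#129: 0→18
#136: 18→33
#108: 33→46
#101: 46→57
#122: 57→66
#115: 66→73
Sum = 18+33+46+57+66+73 = 293.
FIFO (arrival order): #101 #108 #115 #122 #129 #136.
#101: 0→11
#108: 11→24
#115: 24→31
#122: 31→40
#129: 40→58
#136: 58→73
Sum = 11+24+31+40+58+73 = 237.
Difference = 293 − 237 = 56.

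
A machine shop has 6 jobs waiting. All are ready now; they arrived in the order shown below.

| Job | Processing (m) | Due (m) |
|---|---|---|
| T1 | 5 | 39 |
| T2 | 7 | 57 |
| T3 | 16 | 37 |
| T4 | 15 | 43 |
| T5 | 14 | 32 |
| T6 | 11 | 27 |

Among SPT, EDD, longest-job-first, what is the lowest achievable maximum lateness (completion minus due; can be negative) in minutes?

SPT (increasing processing time): T1 T2 T6 T5 T4 T3.
T1: 0→5, due 39, lateness -34
T2: 5→12, due 57, lateness -45
T6: 12→23, due 27, lateness -4
T5: 23→37, due 32, lateness 5
T4: 37→52, due 43, lateness 9
T3: 52→68, due 37, lateness 31
Maximum = 31.
EDD (increasing due date): T6 T5 T3 T1 T4 T2.
T6: 0→11, due 27, lateness -16
T5: 11→25, due 32, lateness -7
T3: 25→41, due 37, lateness 4
T1: 41→46, due 39, lateness 7
T4: 46→61, due 43, lateness 18
T2: 61→68, due 57, lateness 11
Maximum = 18.
LPT (decreasing processing time): T3 T4 T5 T6 T2 T1.
T3: 0→16, due 37, lateness -21
T4: 16→31, due 43, lateness -12
T5: 31→45, due 32, lateness 13
T6: 45→56, due 27, lateness 29
T2: 56→63, due 57, lateness 6
T1: 63→68, due 39, lateness 29
Maximum = 29.
SPT 31, EDD 18, LPT 29 → minimum 18.

18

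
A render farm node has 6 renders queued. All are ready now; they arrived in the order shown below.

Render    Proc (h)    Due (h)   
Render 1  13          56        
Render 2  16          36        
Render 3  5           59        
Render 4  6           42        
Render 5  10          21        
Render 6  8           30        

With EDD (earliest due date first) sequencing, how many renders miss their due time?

0

EDD (increasing due date): Render 5 Render 6 Render 2 Render 4 Render 1 Render 3.
Render 5: 0→10, due 21, tardiness 0
Render 6: 10→18, due 30, tardiness 0
Render 2: 18→34, due 36, tardiness 0
Render 4: 34→40, due 42, tardiness 0
Render 1: 40→53, due 56, tardiness 0
Render 3: 53→58, due 59, tardiness 0
Late renders: 0.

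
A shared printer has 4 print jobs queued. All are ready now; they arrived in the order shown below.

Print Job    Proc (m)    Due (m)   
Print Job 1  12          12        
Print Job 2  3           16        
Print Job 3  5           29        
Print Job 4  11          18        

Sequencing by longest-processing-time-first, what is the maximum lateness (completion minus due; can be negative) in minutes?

LPT (decreasing processing time): Print Job 1 Print Job 4 Print Job 3 Print Job 2.
Print Job 1: 0→12, due 12, lateness 0
Print Job 4: 12→23, due 18, lateness 5
Print Job 3: 23→28, due 29, lateness -1
Print Job 2: 28→31, due 16, lateness 15
Maximum = 15.

15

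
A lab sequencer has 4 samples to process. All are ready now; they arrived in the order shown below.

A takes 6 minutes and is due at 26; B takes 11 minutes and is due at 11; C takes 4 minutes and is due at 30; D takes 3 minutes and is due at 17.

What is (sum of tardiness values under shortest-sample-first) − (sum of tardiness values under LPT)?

6

SPT (increasing processing time): D C A B.
D: 0→3, due 17, tardiness 0
C: 3→7, due 30, tardiness 0
A: 7→13, due 26, tardiness 0
B: 13→24, due 11, tardiness 13
Sum = 0+0+0+13 = 13.
LPT (decreasing processing time): B A C D.
B: 0→11, due 11, tardiness 0
A: 11→17, due 26, tardiness 0
C: 17→21, due 30, tardiness 0
D: 21→24, due 17, tardiness 7
Sum = 0+0+0+7 = 7.
Difference = 13 − 7 = 6.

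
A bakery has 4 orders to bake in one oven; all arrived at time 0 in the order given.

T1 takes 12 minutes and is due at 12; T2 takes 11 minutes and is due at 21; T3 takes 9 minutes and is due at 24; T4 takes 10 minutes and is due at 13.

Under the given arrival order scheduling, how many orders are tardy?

3

FIFO (arrival order): T1 T2 T3 T4.
T1: 0→12, due 12, tardiness 0
T2: 12→23, due 21, tardiness 2
T3: 23→32, due 24, tardiness 8
T4: 32→42, due 13, tardiness 29
Late orders: 3.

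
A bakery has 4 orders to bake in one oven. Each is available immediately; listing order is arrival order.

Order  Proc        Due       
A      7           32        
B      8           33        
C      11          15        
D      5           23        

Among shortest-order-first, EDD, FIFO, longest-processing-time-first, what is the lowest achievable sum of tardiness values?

SPT (increasing processing time): D A B C.
D: 0→5, due 23, tardiness 0
A: 5→12, due 32, tardiness 0
B: 12→20, due 33, tardiness 0
C: 20→31, due 15, tardiness 16
Sum = 0+0+0+16 = 16.
EDD (increasing due date): C D A B.
C: 0→11, due 15, tardiness 0
D: 11→16, due 23, tardiness 0
A: 16→23, due 32, tardiness 0
B: 23→31, due 33, tardiness 0
Sum = 0+0+0+0 = 0.
FIFO (arrival order): A B C D.
A: 0→7, due 32, tardiness 0
B: 7→15, due 33, tardiness 0
C: 15→26, due 15, tardiness 11
D: 26→31, due 23, tardiness 8
Sum = 0+0+11+8 = 19.
LPT (decreasing processing time): C B A D.
C: 0→11, due 15, tardiness 0
B: 11→19, due 33, tardiness 0
A: 19→26, due 32, tardiness 0
D: 26→31, due 23, tardiness 8
Sum = 0+0+0+8 = 8.
SPT 16, EDD 0, FIFO 19, LPT 8 → minimum 0.

0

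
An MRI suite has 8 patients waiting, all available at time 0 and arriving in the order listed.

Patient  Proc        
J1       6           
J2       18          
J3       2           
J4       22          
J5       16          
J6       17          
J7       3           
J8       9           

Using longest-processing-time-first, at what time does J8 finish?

LPT (decreasing processing time): J4 J2 J6 J5 J8 J1 J7 J3.
J4: 0→22
J2: 22→40
J6: 40→57
J5: 57→73
J8: 73→82

82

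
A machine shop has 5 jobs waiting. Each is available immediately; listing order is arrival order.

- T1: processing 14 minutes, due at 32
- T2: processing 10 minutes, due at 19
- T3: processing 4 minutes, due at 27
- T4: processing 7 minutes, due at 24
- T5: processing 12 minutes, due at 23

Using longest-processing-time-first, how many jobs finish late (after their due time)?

4

LPT (decreasing processing time): T1 T5 T2 T4 T3.
T1: 0→14, due 32, tardiness 0
T5: 14→26, due 23, tardiness 3
T2: 26→36, due 19, tardiness 17
T4: 36→43, due 24, tardiness 19
T3: 43→47, due 27, tardiness 20
Late jobs: 4.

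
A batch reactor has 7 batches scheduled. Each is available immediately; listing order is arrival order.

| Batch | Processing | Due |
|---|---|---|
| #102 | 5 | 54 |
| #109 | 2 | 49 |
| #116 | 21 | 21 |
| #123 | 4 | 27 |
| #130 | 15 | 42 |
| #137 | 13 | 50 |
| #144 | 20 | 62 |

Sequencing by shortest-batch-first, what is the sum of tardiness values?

59

SPT (increasing processing time): #109 #123 #102 #137 #130 #144 #116.
#109: 0→2, due 49, tardiness 0
#123: 2→6, due 27, tardiness 0
#102: 6→11, due 54, tardiness 0
#137: 11→24, due 50, tardiness 0
#130: 24→39, due 42, tardiness 0
#144: 39→59, due 62, tardiness 0
#116: 59→80, due 21, tardiness 59
Sum = 0+0+0+0+0+0+59 = 59.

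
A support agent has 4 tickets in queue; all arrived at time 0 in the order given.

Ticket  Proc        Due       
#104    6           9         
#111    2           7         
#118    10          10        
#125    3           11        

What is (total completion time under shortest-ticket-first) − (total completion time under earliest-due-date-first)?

-10

SPT (increasing processing time): #111 #125 #104 #118.
#111: 0→2
#125: 2→5
#104: 5→11
#118: 11→21
Sum = 2+5+11+21 = 39.
EDD (increasing due date): #111 #104 #118 #125.
#111: 0→2
#104: 2→8
#118: 8→18
#125: 18→21
Sum = 2+8+18+21 = 49.
Difference = 39 − 49 = -10.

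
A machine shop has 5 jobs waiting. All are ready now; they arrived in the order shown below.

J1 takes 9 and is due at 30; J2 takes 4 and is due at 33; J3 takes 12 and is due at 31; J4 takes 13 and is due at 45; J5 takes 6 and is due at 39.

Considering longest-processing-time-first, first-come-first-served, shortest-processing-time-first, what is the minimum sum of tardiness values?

0

LPT (decreasing processing time): J4 J3 J1 J5 J2.
J4: 0→13, due 45, tardiness 0
J3: 13→25, due 31, tardiness 0
J1: 25→34, due 30, tardiness 4
J5: 34→40, due 39, tardiness 1
J2: 40→44, due 33, tardiness 11
Sum = 0+0+4+1+11 = 16.
FIFO (arrival order): J1 J2 J3 J4 J5.
J1: 0→9, due 30, tardiness 0
J2: 9→13, due 33, tardiness 0
J3: 13→25, due 31, tardiness 0
J4: 25→38, due 45, tardiness 0
J5: 38→44, due 39, tardiness 5
Sum = 0+0+0+0+5 = 5.
SPT (increasing processing time): J2 J5 J1 J3 J4.
J2: 0→4, due 33, tardiness 0
J5: 4→10, due 39, tardiness 0
J1: 10→19, due 30, tardiness 0
J3: 19→31, due 31, tardiness 0
J4: 31→44, due 45, tardiness 0
Sum = 0+0+0+0+0 = 0.
LPT 16, FIFO 5, SPT 0 → minimum 0.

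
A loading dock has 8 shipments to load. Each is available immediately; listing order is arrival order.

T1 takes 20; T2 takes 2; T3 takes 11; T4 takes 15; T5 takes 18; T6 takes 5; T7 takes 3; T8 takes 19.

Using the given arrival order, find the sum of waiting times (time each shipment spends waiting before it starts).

334

FIFO (arrival order): T1 T2 T3 T4 T5 T6 T7 T8.
T1: waits 0, runs 0→20
T2: waits 20, runs 20→22
T3: waits 22, runs 22→33
T4: waits 33, runs 33→48
T5: waits 48, runs 48→66
T6: waits 66, runs 66→71
T7: waits 71, runs 71→74
T8: waits 74, runs 74→93
Sum = 0+20+22+33+48+66+71+74 = 334.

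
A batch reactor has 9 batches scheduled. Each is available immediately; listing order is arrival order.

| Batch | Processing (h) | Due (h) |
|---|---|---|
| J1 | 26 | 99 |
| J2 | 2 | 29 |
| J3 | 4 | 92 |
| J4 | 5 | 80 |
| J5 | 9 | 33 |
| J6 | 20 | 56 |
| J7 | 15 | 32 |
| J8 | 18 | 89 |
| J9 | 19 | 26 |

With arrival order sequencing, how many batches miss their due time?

5

FIFO (arrival order): J1 J2 J3 J4 J5 J6 J7 J8 J9.
J1: 0→26, due 99, tardiness 0
J2: 26→28, due 29, tardiness 0
J3: 28→32, due 92, tardiness 0
J4: 32→37, due 80, tardiness 0
J5: 37→46, due 33, tardiness 13
J6: 46→66, due 56, tardiness 10
J7: 66→81, due 32, tardiness 49
J8: 81→99, due 89, tardiness 10
J9: 99→118, due 26, tardiness 92
Late batches: 5.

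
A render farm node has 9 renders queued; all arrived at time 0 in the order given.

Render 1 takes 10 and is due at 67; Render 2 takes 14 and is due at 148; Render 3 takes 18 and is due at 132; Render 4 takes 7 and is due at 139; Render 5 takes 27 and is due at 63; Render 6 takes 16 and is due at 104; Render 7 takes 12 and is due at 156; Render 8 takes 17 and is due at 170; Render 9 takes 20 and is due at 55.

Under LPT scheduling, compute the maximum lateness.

67

LPT (decreasing processing time): Render 5 Render 9 Render 3 Render 8 Render 6 Render 2 Render 7 Render 1 Render 4.
Render 5: 0→27, due 63, lateness -36
Render 9: 27→47, due 55, lateness -8
Render 3: 47→65, due 132, lateness -67
Render 8: 65→82, due 170, lateness -88
Render 6: 82→98, due 104, lateness -6
Render 2: 98→112, due 148, lateness -36
Render 7: 112→124, due 156, lateness -32
Render 1: 124→134, due 67, lateness 67
Render 4: 134→141, due 139, lateness 2
Maximum = 67.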